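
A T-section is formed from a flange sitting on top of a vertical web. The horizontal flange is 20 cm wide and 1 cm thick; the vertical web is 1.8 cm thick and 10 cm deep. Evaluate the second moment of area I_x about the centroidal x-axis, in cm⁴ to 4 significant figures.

I_x ≈ 438.2 cm⁴

Treat the section as a set of non-overlapping primitives; coordinates are from the bounding-box lower-left.
Flange: 20 × 1, A = 20 cm², y = 10.5 cm, Ī = 1.66667 cm⁴.
Web: 1.8 × 10, A = 18 cm², y = 5 cm, Ī = 150 cm⁴.
Centroid: ȳ = ΣA·y / ΣA = 7.89474 cm.
Transfer each piece to the centroidal x-axis using Ī + A·d² with d = y − 7.89474:
  flange: d = 2.60526 cm → contributes +137.415 cm⁴
  web: d = -2.89474 cm → contributes +300.831 cm⁴
Total I = 438.246 cm⁴.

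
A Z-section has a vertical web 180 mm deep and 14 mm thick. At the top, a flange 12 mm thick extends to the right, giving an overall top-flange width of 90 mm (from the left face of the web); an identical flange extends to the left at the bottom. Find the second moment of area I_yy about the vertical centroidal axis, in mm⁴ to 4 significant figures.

Break the section into simple shapes (no overlaps), measuring from the bottom-left corner of the bounding box.
Web: 14 × 180, A = 2 520 mm², x = 83 mm, Ī = 41 160 mm⁴.
Top flange (beyond web): 76 × 12, A = 912 mm², x = 128 mm, Ī = 438 976 mm⁴.
Bottom flange (beyond web): 76 × 12, A = 912 mm², x = 38 mm, Ī = 438 976 mm⁴.
Centroid: x̄ = ΣA·x / ΣA = 83 mm.
Transfer each piece to the vertical centroidal axis using Ī + A·d² with d = x − 83:
  web: d = 0 mm → contributes +41 160 mm⁴
  top flange (beyond web): d = 45 mm → contributes +2 285 776 mm⁴
  bottom flange (beyond web): d = -45 mm → contributes +2 285 776 mm⁴
Total I = 4 612 712 mm⁴.

I_yy ≈ 4.613 × 10⁶ mm⁴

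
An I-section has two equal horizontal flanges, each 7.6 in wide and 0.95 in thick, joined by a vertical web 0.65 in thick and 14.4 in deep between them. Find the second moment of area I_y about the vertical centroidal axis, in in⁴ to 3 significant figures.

I_y ≈ 69.8 in⁴

Break the section into simple shapes (no overlaps), measuring from the bottom-left corner of the bounding box.
Bottom flange: 7.6 × 0.95, A = 7.22 in², x = 3.8 in, Ī = 34.752 in⁴.
Web: 0.65 × 14.4, A = 9.36 in², x = 3.8 in, Ī = 0.32955 in⁴.
Top flange: 7.6 × 0.95, A = 7.22 in², x = 3.8 in, Ī = 34.752 in⁴.
By symmetry the centroid is at mid-width, x̄ = 3.8 in.
All pieces are centred on the vertical centroidal axis, so I = ΣĪ = 69.834 in⁴.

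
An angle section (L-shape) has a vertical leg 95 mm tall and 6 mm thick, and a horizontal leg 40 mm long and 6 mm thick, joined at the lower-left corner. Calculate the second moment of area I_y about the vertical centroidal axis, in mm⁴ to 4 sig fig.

Treat the section as a set of non-overlapping primitives; coordinates are from the bounding-box lower-left.
Vertical leg: 6 × 95, A = 570 mm², x = 3 mm, Ī = 1 710 mm⁴.
Horizontal leg (remainder): 34 × 6, A = 204 mm², x = 23 mm, Ī = 19 652 mm⁴.
Centroid: x̄ = ΣA·x / ΣA = 8.27132 mm.
Transfer each piece to the vertical centroidal axis using Ī + A·d² with d = x − 8.27132:
  vertical leg: d = -5.27132 mm → contributes +17548.5 mm⁴
  horizontal leg (remainder): d = 14.7287 mm → contributes +63906.6 mm⁴
Total I = 81 455 mm⁴.

I_y ≈ 8.146 × 10⁴ mm⁴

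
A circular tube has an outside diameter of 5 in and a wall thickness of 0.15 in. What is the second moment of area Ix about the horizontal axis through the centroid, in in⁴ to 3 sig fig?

Treat the section as a set of non-overlapping primitives; coordinates are from the bounding-box lower-left.
Outer circle: ⌀5, A = 19.635 in², y = 2.5 in, Ī = 30.68 in⁴.
Bore (subtracted): ⌀4.7, A = 17.349 in², y = 2.5 in, Ī = 23.953 in⁴.
By symmetry the centroid is at mid-height, ȳ = 2.5 in.
All pieces are centred on the horizontal axis through the centroid, so I = ΣĪ (holes subtracted) = 6.7265 in⁴.

Ix ≈ 6.73 in⁴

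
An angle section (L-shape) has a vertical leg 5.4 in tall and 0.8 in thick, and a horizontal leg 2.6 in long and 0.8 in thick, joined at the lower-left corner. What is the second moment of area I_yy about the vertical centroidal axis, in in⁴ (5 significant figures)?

Break the section into simple shapes (no overlaps), measuring from the bottom-left corner of the bounding box.
Vertical leg: 0.8 × 5.4, A = 4.32 in², x = 0.4 in, Ī = 0.2304 in⁴.
Horizontal leg (remainder): 1.8 × 0.8, A = 1.44 in², x = 1.7 in, Ī = 0.3888 in⁴.
Centroid: x̄ = ΣA·x / ΣA = 0.725 in.
Transfer each piece to the vertical centroidal axis using Ī + A·d² with d = x − 0.725:
  vertical leg: d = -0.325 in → contributes +0.6867 in⁴
  horizontal leg (remainder): d = 0.975 in → contributes +1.7577 in⁴
Total I = 2.4444 in⁴.

I_yy ≈ 2.4444 in⁴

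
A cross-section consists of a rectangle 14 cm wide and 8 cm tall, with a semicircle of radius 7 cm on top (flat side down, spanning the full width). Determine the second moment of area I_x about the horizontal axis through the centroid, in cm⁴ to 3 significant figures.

I_x ≈ 3080 cm⁴

Decompose the section into non-overlapping parts with the origin at the bottom-left of its bounding rectangle.
Rectangular body: 14 × 8, A = 112 cm², y = 4 cm, Ī = 597.33 cm⁴.
Semicircular cap: semicircle r = 7, A = 76.969 cm², y = 10.971 cm, Ī = 263.53 cm⁴.
Centroid: ȳ = ΣA·y / ΣA = 6.8393 cm.
Transfer each piece to the horizontal axis through the centroid using Ī + A·d² with d = y − 6.8393:
  rectangular body: d = -2.8393 cm → contributes +1500.2 cm⁴
  semicircular cap: d = 4.1316 cm → contributes +1577.4 cm⁴
Total I = 3077.6 cm⁴.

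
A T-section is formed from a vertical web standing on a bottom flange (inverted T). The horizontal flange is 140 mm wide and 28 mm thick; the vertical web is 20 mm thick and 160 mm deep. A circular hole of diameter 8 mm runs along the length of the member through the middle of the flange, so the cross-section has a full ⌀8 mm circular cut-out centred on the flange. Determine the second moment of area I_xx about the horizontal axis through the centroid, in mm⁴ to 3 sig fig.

I_xx ≈ 2.26 × 10⁷ mm⁴

Decompose the section into non-overlapping parts with the origin at the bottom-left of its bounding rectangle.
Flange: 140 × 28, A = 3 920 mm², y = 14 mm, Ī = 256 107 mm⁴.
Web: 20 × 160, A = 3 200 mm², y = 108 mm, Ī = 6 826 667 mm⁴.
Hole (subtracted): ⌀8, A = 50.265 mm², y = 14 mm, Ī = 201.06 mm⁴.
Centroid: ȳ = ΣA·y / ΣA = 56.548 mm.
Transfer each piece to the horizontal axis through the centroid using Ī + A·d² with d = y − 56.548:
  flange: d = -42.548 mm → contributes +7 352 465 mm⁴
  web: d = 51.452 mm → contributes +15 298 196 mm⁴
  hole: d = -42.548 mm → contributes −91 196 mm⁴
Total I = 22 559 464 mm⁴.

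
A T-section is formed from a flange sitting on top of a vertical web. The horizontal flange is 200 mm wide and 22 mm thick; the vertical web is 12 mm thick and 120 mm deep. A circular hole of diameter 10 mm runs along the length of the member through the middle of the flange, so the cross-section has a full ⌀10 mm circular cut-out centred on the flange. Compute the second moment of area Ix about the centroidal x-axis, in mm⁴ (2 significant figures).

Treat the section as a set of non-overlapping primitives; coordinates are from the bounding-box lower-left.
Flange: 200 × 22, A = 4 400 mm², y = 131 mm, Ī = 177 467 mm⁴.
Web: 12 × 120, A = 1 440 mm², y = 60 mm, Ī = 1 728 000 mm⁴.
Hole (subtracted): ⌀10, A = 78.54 mm², y = 131 mm, Ī = 490.9 mm⁴.
Centroid: ȳ = ΣA·y / ΣA = 113.3 mm.
Transfer each piece to the centroidal x-axis using Ī + A·d² with d = y − 113.3:
  flange: d = 17.75 mm → contributes +1 563 039 mm⁴
  web: d = -53.25 mm → contributes +5 811 900 mm⁴
  hole: d = 17.75 mm → contributes −25 223 mm⁴
Total I = 7 349 716 mm⁴.

Ix ≈ 7.3 × 10⁶ mm⁴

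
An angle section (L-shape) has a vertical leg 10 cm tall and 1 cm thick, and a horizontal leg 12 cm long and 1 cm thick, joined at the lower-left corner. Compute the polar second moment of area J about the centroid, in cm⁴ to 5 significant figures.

J ≈ 490.64 cm⁴

Decompose the section into non-overlapping parts with the origin at the bottom-left of its bounding rectangle.
Vertical leg: 1 × 10, A = 10 cm², y = 5 cm, Ī = 83.33333 cm⁴.
Horizontal leg (remainder): 11 × 1, A = 11 cm², y = 0.5 cm, Ī = 0.9166667 cm⁴.
Centroid: ȳ = ΣA·y / ΣA = 2.642857 cm.
Transfer each piece to the centroidal x-axis using Ī + A·d² with d = y − 2.642857:
  vertical leg: d = 2.357143 cm → contributes +138.8946 cm⁴
  horizontal leg (remainder): d = -2.142857 cm → contributes +51.42687 cm⁴
Total I = 190.3214 cm⁴.
For the y-axis: x̄ = 3.642857 cm.
Repeating about the centroidal y-axis gives I_y = 300.3214 cm⁴.
Polar second moment: J = I_x + I_y = 490.6429 cm⁴.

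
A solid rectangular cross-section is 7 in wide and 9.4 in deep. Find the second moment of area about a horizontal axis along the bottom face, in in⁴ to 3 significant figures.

The section: 7 × 9.4, A = 65.8 in², y = 4.7 in, Ī = 484.51 in⁴.
Transfer it to the bottom edge using Ī + A·d² with d = y − 0:
  the section: d = 4.7 in → contributes +1 938 in⁴
Total I = 1 938 in⁴.

I_base ≈ 1940 in⁴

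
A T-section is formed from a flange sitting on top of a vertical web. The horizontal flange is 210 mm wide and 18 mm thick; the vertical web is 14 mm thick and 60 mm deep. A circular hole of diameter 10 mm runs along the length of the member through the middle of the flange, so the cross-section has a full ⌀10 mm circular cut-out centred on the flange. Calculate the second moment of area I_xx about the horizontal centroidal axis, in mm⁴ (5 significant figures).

I_xx ≈ 1.3949 × 10⁶ mm⁴

Treat the section as a set of non-overlapping primitives; coordinates are from the bounding-box lower-left.
Flange: 210 × 18, A = 3 780 mm², y = 69 mm, Ī = 102 060 mm⁴.
Web: 14 × 60, A = 840 mm², y = 30 mm, Ī = 252 000 mm⁴.
Hole (subtracted): ⌀10, A = 78.53982 mm², y = 69 mm, Ī = 490.8739 mm⁴.
Centroid: ȳ = ΣA·y / ΣA = 61.78646 mm.
Transfer each piece to the horizontal centroidal axis using Ī + A·d² with d = y − 61.78646:
  flange: d = 7.213539 mm → contributes +298752.8 mm⁴
  web: d = -31.78646 mm → contributes +1 100 718 mm⁴
  hole: d = 7.213539 mm → contributes −4577.705 mm⁴
Total I = 1 394 894 mm⁴.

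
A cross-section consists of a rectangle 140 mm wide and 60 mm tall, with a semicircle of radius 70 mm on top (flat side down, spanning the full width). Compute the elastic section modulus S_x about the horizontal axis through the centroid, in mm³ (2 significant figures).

Break the section into simple shapes (no overlaps), measuring from the bottom-left corner of the bounding box.
Rectangular body: 140 × 60, A = 8 400 mm², y = 30 mm, Ī = 2 520 000 mm⁴.
Semicircular cap: semicircle r = 70, A = 7 697 mm², y = 89.71 mm, Ī = 2 635 265 mm⁴.
Centroid: ȳ = ΣA·y / ΣA = 58.55 mm.
Transfer each piece to the horizontal axis through the centroid using Ī + A·d² with d = y − 58.55:
  rectangular body: d = -28.55 mm → contributes +9 367 075 mm⁴
  semicircular cap: d = 31.16 mm → contributes +10 107 807 mm⁴
Total I = 19 474 882 mm⁴.
Extreme fibre distance c = 71.45 mm; S = I/c = 272 568 mm³.

S_x ≈ 2.7 × 10⁵ mm³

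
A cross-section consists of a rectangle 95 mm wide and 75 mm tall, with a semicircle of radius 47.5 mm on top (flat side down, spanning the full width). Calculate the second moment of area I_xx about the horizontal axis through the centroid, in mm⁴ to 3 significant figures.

Decompose the section into non-overlapping parts with the origin at the bottom-left of its bounding rectangle.
Rectangular body: 95 × 75, A = 7 125 mm², y = 37.5 mm, Ī = 3 339 844 mm⁴.
Semicircular cap: semicircle r = 47.5, A = 3544.1 mm², y = 95.16 mm, Ī = 558 736 mm⁴.
Centroid: ȳ = ΣA·y / ΣA = 56.654 mm.
Transfer each piece to the horizontal axis through the centroid using Ī + A·d² with d = y − 56.654:
  rectangular body: d = -19.154 mm → contributes +5 953 728 mm⁴
  semicircular cap: d = 38.506 mm → contributes +5 813 632 mm⁴
Total I = 11 767 360 mm⁴.

I_xx ≈ 1.18 × 10⁷ mm⁴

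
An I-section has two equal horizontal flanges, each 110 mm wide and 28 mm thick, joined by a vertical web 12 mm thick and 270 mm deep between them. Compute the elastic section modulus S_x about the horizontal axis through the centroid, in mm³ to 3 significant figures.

Decompose the section into non-overlapping parts with the origin at the bottom-left of its bounding rectangle.
Bottom flange: 110 × 28, A = 3 080 mm², y = 14 mm, Ī = 201 227 mm⁴.
Web: 12 × 270, A = 3 240 mm², y = 163 mm, Ī = 19 683 000 mm⁴.
Top flange: 110 × 28, A = 3 080 mm², y = 312 mm, Ī = 201 227 mm⁴.
By symmetry the centroid is at mid-height, ȳ = 163 mm.
Transfer each piece to the horizontal axis through the centroid using Ī + A·d² with d = y − 163:
  bottom flange: d = -149 mm → contributes +68 580 307 mm⁴
  web: d = 0 mm → contributes +19 683 000 mm⁴
  top flange: d = 149 mm → contributes +68 580 307 mm⁴
Total I = 156 843 613 mm⁴.
Extreme fibre distance c = 163 mm; S = I/c = 962 231 mm³.

S_x ≈ 9.62 × 10⁵ mm³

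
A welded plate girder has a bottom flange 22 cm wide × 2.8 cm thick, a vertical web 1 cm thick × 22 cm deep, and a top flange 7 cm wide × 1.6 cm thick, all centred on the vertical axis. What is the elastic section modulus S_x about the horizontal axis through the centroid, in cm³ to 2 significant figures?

S_x ≈ 400 cm³

Break the section into simple shapes (no overlaps), measuring from the bottom-left corner of the bounding box.
Bottom plate: 22 × 2.8, A = 61.6 cm², y = 1.4 cm, Ī = 40.25 cm⁴.
Web plate: 1 × 22, A = 22 cm², y = 13.8 cm, Ī = 887.3 cm⁴.
Top plate: 7 × 1.6, A = 11.2 cm², y = 25.6 cm, Ī = 2.389 cm⁴.
Centroid: ȳ = ΣA·y / ΣA = 7.137 cm.
Transfer each piece to the horizontal axis through the centroid using Ī + A·d² with d = y − 7.137:
  bottom plate: d = -5.737 cm → contributes +2 067 cm⁴
  web plate: d = 6.663 cm → contributes +1 864 cm⁴
  top plate: d = 18.46 cm → contributes +3 820 cm⁴
Total I = 7 752 cm⁴.
Extreme fibre distance c = 19.26 cm; S = I/c = 402.4 cm³.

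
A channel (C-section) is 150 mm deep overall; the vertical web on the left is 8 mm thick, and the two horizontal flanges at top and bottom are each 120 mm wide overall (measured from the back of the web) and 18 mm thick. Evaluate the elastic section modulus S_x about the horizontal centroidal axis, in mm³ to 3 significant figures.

S_x ≈ 2.66 × 10⁵ mm³

Break the section into simple shapes (no overlaps), measuring from the bottom-left corner of the bounding box.
Web: 8 × 150, A = 1 200 mm², y = 75 mm, Ī = 2 250 000 mm⁴.
Top flange (beyond web): 112 × 18, A = 2 016 mm², y = 141 mm, Ī = 54 432 mm⁴.
Bottom flange (beyond web): 112 × 18, A = 2 016 mm², y = 9 mm, Ī = 54 432 mm⁴.
By symmetry the centroid is at mid-height, ȳ = 75 mm.
Transfer each piece to the horizontal centroidal axis using Ī + A·d² with d = y − 75:
  web: d = 0 mm → contributes +2 250 000 mm⁴
  top flange (beyond web): d = 66 mm → contributes +8 836 128 mm⁴
  bottom flange (beyond web): d = -66 mm → contributes +8 836 128 mm⁴
Total I = 19 922 256 mm⁴.
Extreme fibre distance c = 75 mm; S = I/c = 265 630 mm³.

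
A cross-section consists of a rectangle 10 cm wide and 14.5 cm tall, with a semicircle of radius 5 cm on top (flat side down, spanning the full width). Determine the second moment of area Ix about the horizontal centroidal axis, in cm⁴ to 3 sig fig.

Ix ≈ 5320 cm⁴

Decompose the section into non-overlapping parts with the origin at the bottom-left of its bounding rectangle.
Rectangular body: 10 × 14.5, A = 145 cm², y = 7.25 cm, Ī = 2540.5 cm⁴.
Semicircular cap: semicircle r = 5, A = 39.27 cm², y = 16.622 cm, Ī = 68.598 cm⁴.
Centroid: ȳ = ΣA·y / ΣA = 9.2473 cm.
Transfer each piece to the horizontal centroidal axis using Ī + A·d² with d = y − 9.2473:
  rectangular body: d = -1.9973 cm → contributes +3118.9 cm⁴
  semicircular cap: d = 7.3748 cm → contributes +2204.4 cm⁴
Total I = 5323.3 cm⁴.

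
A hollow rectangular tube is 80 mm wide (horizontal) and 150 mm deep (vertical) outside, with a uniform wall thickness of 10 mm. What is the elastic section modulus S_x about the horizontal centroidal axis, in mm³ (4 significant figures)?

S_x ≈ 1.535 × 10⁵ mm³

Treat the section as a set of non-overlapping primitives; coordinates are from the bounding-box lower-left.
Outer rectangle: 80 × 150, A = 12 000 mm², y = 75 mm, Ī = 22 500 000 mm⁴.
Inner void (subtracted): 60 × 130, A = 7 800 mm², y = 75 mm, Ī = 10 985 000 mm⁴.
By symmetry the centroid is at mid-height, ȳ = 75 mm.
All pieces are centred on the horizontal centroidal axis, so I = ΣĪ (holes subtracted) = 11 515 000 mm⁴.
Extreme fibre distance c = 75 mm; S = I/c = 153 533 mm³.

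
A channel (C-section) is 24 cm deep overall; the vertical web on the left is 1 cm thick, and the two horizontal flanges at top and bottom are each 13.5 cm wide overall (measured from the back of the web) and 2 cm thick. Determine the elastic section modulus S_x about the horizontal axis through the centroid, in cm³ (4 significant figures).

S_x ≈ 601.6 cm³

Decompose the section into non-overlapping parts with the origin at the bottom-left of its bounding rectangle.
Web: 1 × 24, A = 24 cm², y = 12 cm, Ī = 1 152 cm⁴.
Top flange (beyond web): 12.5 × 2, A = 25 cm², y = 23 cm, Ī = 8.33333 cm⁴.
Bottom flange (beyond web): 12.5 × 2, A = 25 cm², y = 1 cm, Ī = 8.33333 cm⁴.
By symmetry the centroid is at mid-height, ȳ = 12 cm.
Transfer each piece to the horizontal axis through the centroid using Ī + A·d² with d = y − 12:
  web: d = 0 cm → contributes +1 152 cm⁴
  top flange (beyond web): d = 11 cm → contributes +3033.33 cm⁴
  bottom flange (beyond web): d = -11 cm → contributes +3033.33 cm⁴
Total I = 7218.67 cm⁴.
Extreme fibre distance c = 12 cm; S = I/c = 601.556 cm³.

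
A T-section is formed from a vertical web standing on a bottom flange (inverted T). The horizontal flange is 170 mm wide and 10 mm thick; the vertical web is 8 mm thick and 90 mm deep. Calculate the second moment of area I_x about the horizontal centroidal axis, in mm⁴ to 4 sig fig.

Break the section into simple shapes (no overlaps), measuring from the bottom-left corner of the bounding box.
Flange: 170 × 10, A = 1 700 mm², y = 5 mm, Ī = 14166.7 mm⁴.
Web: 8 × 90, A = 720 mm², y = 55 mm, Ī = 486 000 mm⁴.
Centroid: ȳ = ΣA·y / ΣA = 19.876 mm.
Transfer each piece to the horizontal centroidal axis using Ī + A·d² with d = y − 19.876:
  flange: d = -14.876 mm → contributes +390 370 mm⁴
  web: d = 35.124 mm → contributes +1 374 259 mm⁴
Total I = 1 764 629 mm⁴.

I_x ≈ 1.765 × 10⁶ mm⁴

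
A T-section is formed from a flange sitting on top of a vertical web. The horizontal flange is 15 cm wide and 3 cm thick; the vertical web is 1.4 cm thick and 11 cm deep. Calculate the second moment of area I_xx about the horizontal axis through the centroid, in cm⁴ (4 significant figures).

I_xx ≈ 751.2 cm⁴

Split into non-overlapping primitives; take the origin at the lower-left of the bounding box.
Flange: 15 × 3, A = 45 cm², y = 12.5 cm, Ī = 33.75 cm⁴.
Web: 1.4 × 11, A = 15.4 cm², y = 5.5 cm, Ī = 155.283 cm⁴.
Centroid: ȳ = ΣA·y / ΣA = 10.7152 cm.
Transfer each piece to the horizontal axis through the centroid using Ī + A·d² with d = y − 10.7152:
  flange: d = 1.78477 cm → contributes +177.093 cm⁴
  web: d = -5.21523 cm → contributes +574.142 cm⁴
Total I = 751.235 cm⁴.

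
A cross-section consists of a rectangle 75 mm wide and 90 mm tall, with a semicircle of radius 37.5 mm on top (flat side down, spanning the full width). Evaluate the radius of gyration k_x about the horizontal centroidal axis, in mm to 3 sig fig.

k_x ≈ 35.0 mm

Decompose the section into non-overlapping parts with the origin at the bottom-left of its bounding rectangle.
Rectangular body: 75 × 90, A = 6 750 mm², y = 45 mm, Ī = 4 556 250 mm⁴.
Semicircular cap: semicircle r = 37.5, A = 2208.9 mm², y = 105.92 mm, Ī = 217 049 mm⁴.
Centroid: ȳ = ΣA·y / ΣA = 60.019 mm.
Transfer each piece to the horizontal centroidal axis using Ī + A·d² with d = y − 60.019:
  rectangular body: d = -15.019 mm → contributes +6 078 940 mm⁴
  semicircular cap: d = 45.896 mm → contributes +4 870 048 mm⁴
Total I = 10 948 988 mm⁴.
Radius of gyration: k = √(I/A) = √(10 948 988 / 8958.9) = 34.959 mm.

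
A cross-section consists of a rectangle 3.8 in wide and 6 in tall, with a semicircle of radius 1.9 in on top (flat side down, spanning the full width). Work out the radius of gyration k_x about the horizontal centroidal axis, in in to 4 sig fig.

Decompose the section into non-overlapping parts with the origin at the bottom-left of its bounding rectangle.
Rectangular body: 3.8 × 6, A = 22.8 in², y = 3 in, Ī = 68.4 in⁴.
Semicircular cap: semicircle r = 1.9, A = 5.67057 in², y = 6.80639 in, Ī = 1.43036 in⁴.
Centroid: ȳ = ΣA·y / ΣA = 3.75813 in.
Transfer each piece to the horizontal centroidal axis using Ī + A·d² with d = y − 3.75813:
  rectangular body: d = -0.75813 in → contributes +81.5045 in⁴
  semicircular cap: d = 3.04826 in → contributes +54.1206 in⁴
Total I = 135.625 in⁴.
Radius of gyration: k = √(I/A) = √(135.625 / 28.4706) = 2.18259 in.

k_x ≈ 2.183 in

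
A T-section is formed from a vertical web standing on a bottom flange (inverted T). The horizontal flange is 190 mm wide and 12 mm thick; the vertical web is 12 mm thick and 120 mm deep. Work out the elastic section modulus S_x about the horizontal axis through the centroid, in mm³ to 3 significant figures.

S_x ≈ 5.57 × 10⁴ mm³

Split into non-overlapping primitives; take the origin at the lower-left of the bounding box.
Flange: 190 × 12, A = 2 280 mm², y = 6 mm, Ī = 27 360 mm⁴.
Web: 12 × 120, A = 1 440 mm², y = 72 mm, Ī = 1 728 000 mm⁴.
Centroid: ȳ = ΣA·y / ΣA = 31.548 mm.
Transfer each piece to the horizontal axis through the centroid using Ī + A·d² with d = y − 31.548:
  flange: d = -25.548 mm → contributes +1 515 562 mm⁴
  web: d = 40.452 mm → contributes +4 084 320 mm⁴
Total I = 5 599 881 mm⁴.
Extreme fibre distance c = 100.45 mm; S = I/c = 55 747 mm³.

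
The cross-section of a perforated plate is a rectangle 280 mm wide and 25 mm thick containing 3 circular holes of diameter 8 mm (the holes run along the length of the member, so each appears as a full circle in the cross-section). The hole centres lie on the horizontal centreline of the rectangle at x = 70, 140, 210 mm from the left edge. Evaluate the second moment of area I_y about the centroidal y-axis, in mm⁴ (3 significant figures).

Split into non-overlapping primitives; take the origin at the lower-left of the bounding box.
Plate: 280 × 25, A = 7 000 mm², x = 140 mm, Ī = 45 733 333 mm⁴.
Hole 1 (subtracted): ⌀8, A = 50.265 mm², x = 70 mm, Ī = 201.06 mm⁴.
Hole 2 (subtracted): ⌀8, A = 50.265 mm², x = 140 mm, Ī = 201.06 mm⁴.
Hole 3 (subtracted): ⌀8, A = 50.265 mm², x = 210 mm, Ī = 201.06 mm⁴.
By symmetry the centroid is at mid-width, x̄ = 140 mm.
Transfer each piece to the centroidal y-axis using Ī + A·d² with d = x − 140:
  plate: d = 0 mm → contributes +45 733 333 mm⁴
  hole 1: d = -70 mm → contributes −246 502 mm⁴
  hole 2: d = 0 mm → contributes −201.06 mm⁴
  hole 3: d = 70 mm → contributes −246 502 mm⁴
Total I = 45 240 128 mm⁴.

I_y ≈ 4.52 × 10⁷ mm⁴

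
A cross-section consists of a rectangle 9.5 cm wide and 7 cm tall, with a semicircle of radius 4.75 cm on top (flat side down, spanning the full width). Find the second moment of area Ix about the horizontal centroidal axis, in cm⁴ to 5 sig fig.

Ix ≈ 1030.8 cm⁴

Break the section into simple shapes (no overlaps), measuring from the bottom-left corner of the bounding box.
Rectangular body: 9.5 × 7, A = 66.5 cm², y = 3.5 cm, Ī = 271.5417 cm⁴.
Semicircular cap: semicircle r = 4.75, A = 35.44109 cm², y = 9.015963 cm, Ī = 55.87358 cm⁴.
Centroid: ȳ = ΣA·y / ΣA = 5.417693 cm.
Transfer each piece to the horizontal centroidal axis using Ī + A·d² with d = y − 5.417693:
  rectangular body: d = -1.917693 cm → contributes +516.0986 cm⁴
  semicircular cap: d = 3.598269 cm → contributes +514.7486 cm⁴
Total I = 1030.847 cm⁴.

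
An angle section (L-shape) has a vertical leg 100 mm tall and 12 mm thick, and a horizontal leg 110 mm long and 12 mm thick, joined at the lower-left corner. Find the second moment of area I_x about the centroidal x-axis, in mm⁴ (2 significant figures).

I_x ≈ 2.2 × 10⁶ mm⁴

Treat the section as a set of non-overlapping primitives; coordinates are from the bounding-box lower-left.
Vertical leg: 12 × 100, A = 1 200 mm², y = 50 mm, Ī = 1 000 000 mm⁴.
Horizontal leg (remainder): 98 × 12, A = 1 176 mm², y = 6 mm, Ī = 14 112 mm⁴.
Centroid: ȳ = ΣA·y / ΣA = 28.22 mm.
Transfer each piece to the centroidal x-axis using Ī + A·d² with d = y − 28.22:
  vertical leg: d = 21.78 mm → contributes +1 569 126 mm⁴
  horizontal leg (remainder): d = -22.22 mm → contributes +594 853 mm⁴
Total I = 2 163 979 mm⁴.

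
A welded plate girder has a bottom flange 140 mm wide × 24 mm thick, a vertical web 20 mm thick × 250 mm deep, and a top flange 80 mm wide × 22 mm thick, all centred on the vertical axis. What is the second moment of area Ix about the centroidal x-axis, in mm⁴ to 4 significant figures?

Ix ≈ 1.171 × 10⁸ mm⁴

Split into non-overlapping primitives; take the origin at the lower-left of the bounding box.
Bottom plate: 140 × 24, A = 3 360 mm², y = 12 mm, Ī = 161 280 mm⁴.
Web plate: 20 × 250, A = 5 000 mm², y = 149 mm, Ī = 26 041 667 mm⁴.
Top plate: 80 × 22, A = 1 760 mm², y = 285 mm, Ī = 70986.7 mm⁴.
Centroid: ȳ = ΣA·y / ΣA = 127.166 mm.
Transfer each piece to the centroidal x-axis using Ī + A·d² with d = y − 127.166:
  bottom plate: d = -115.166 mm → contributes +44 725 664 mm⁴
  web plate: d = 21.834 mm → contributes +28 425 283 mm⁴
  top plate: d = 157.834 mm → contributes +43 915 348 mm⁴
Total I = 117 066 294 mm⁴.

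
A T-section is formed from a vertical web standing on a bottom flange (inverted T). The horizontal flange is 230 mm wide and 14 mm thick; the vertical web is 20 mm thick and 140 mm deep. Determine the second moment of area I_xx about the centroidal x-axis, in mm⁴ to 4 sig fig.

Decompose the section into non-overlapping parts with the origin at the bottom-left of its bounding rectangle.
Flange: 230 × 14, A = 3 220 mm², y = 7 mm, Ī = 52593.3 mm⁴.
Web: 20 × 140, A = 2 800 mm², y = 84 mm, Ī = 4 573 333 mm⁴.
Centroid: ȳ = ΣA·y / ΣA = 42.814 mm.
Transfer each piece to the centroidal x-axis using Ī + A·d² with d = y − 42.814:
  flange: d = -35.814 mm → contributes +4 182 692 mm⁴
  web: d = 41.186 mm → contributes +9 322 947 mm⁴
Total I = 13 505 638 mm⁴.

I_xx ≈ 1.351 × 10⁷ mm⁴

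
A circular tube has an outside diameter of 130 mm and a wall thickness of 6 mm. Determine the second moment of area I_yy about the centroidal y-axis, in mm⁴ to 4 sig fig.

I_yy ≈ 4.503 × 10⁶ mm⁴

Break the section into simple shapes (no overlaps), measuring from the bottom-left corner of the bounding box.
Outer circle: ⌀130, A = 13273.2 mm², x = 65 mm, Ī = 14 019 848 mm⁴.
Bore (subtracted): ⌀118, A = 10935.9 mm², x = 65 mm, Ī = 9 516 953 mm⁴.
By symmetry the centroid is at mid-width, x̄ = 65 mm.
All pieces are centred on the centroidal y-axis, so I = ΣĪ (holes subtracted) = 4 502 895 mm⁴.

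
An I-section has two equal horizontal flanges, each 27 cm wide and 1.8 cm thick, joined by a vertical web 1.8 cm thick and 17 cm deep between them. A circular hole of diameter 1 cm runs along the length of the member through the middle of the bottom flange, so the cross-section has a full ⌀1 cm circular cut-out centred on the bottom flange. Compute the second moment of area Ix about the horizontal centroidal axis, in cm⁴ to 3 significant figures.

Ix ≈ 9280 cm⁴

Split into non-overlapping primitives; take the origin at the lower-left of the bounding box.
Bottom flange: 27 × 1.8, A = 48.6 cm², y = 0.9 cm, Ī = 13.122 cm⁴.
Web: 1.8 × 17, A = 30.6 cm², y = 10.3 cm, Ī = 736.95 cm⁴.
Top flange: 27 × 1.8, A = 48.6 cm², y = 19.7 cm, Ī = 13.122 cm⁴.
Hole (subtracted): ⌀1, A = 0.7854 cm², y = 0.9 cm, Ī = 0.049087 cm⁴.
Centroid: ȳ = ΣA·y / ΣA = 10.358 cm.
Transfer each piece to the horizontal centroidal axis using Ī + A·d² with d = y − 10.358:
  bottom flange: d = -9.4581 cm → contributes +4360.7 cm⁴
  web: d = -0.058125 cm → contributes +737.05 cm⁴
  top flange: d = 9.3419 cm → contributes +4254.5 cm⁴
  hole: d = -9.4581 cm → contributes −70.308 cm⁴
Total I = 9281.9 cm⁴.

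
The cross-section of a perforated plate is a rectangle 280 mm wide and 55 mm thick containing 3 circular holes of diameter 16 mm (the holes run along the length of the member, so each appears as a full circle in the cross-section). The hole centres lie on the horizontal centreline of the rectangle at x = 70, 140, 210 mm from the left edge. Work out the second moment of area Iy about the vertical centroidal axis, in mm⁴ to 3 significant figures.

Iy ≈ 9.86 × 10⁷ mm⁴

Split into non-overlapping primitives; take the origin at the lower-left of the bounding box.
Plate: 280 × 55, A = 15 400 mm², x = 140 mm, Ī = 100 613 333 mm⁴.
Hole 1 (subtracted): ⌀16, A = 201.06 mm², x = 70 mm, Ī = 3 217 mm⁴.
Hole 2 (subtracted): ⌀16, A = 201.06 mm², x = 140 mm, Ī = 3 217 mm⁴.
Hole 3 (subtracted): ⌀16, A = 201.06 mm², x = 210 mm, Ī = 3 217 mm⁴.
By symmetry the centroid is at mid-width, x̄ = 140 mm.
Transfer each piece to the vertical centroidal axis using Ī + A·d² with d = x − 140:
  plate: d = 0 mm → contributes +100 613 333 mm⁴
  hole 1: d = -70 mm → contributes −988 420 mm⁴
  hole 2: d = 0 mm → contributes −3 217 mm⁴
  hole 3: d = 70 mm → contributes −988 420 mm⁴
Total I = 98 633 275 mm⁴.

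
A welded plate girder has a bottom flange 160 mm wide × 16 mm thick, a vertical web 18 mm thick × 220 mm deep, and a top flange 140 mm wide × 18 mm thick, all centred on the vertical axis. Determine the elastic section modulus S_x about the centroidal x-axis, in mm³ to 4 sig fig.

Split into non-overlapping primitives; take the origin at the lower-left of the bounding box.
Bottom plate: 160 × 16, A = 2 560 mm², y = 8 mm, Ī = 54613.3 mm⁴.
Web plate: 18 × 220, A = 3 960 mm², y = 126 mm, Ī = 15 972 000 mm⁴.
Top plate: 140 × 18, A = 2 520 mm², y = 245 mm, Ī = 68 040 mm⁴.
Centroid: ȳ = ΣA·y / ΣA = 125.757 mm.
Transfer each piece to the centroidal x-axis using Ī + A·d² with d = y − 125.757:
  bottom plate: d = -117.757 mm → contributes +35 553 175 mm⁴
  web plate: d = 0.243363 mm → contributes +15 972 235 mm⁴
  top plate: d = 119.243 mm → contributes +35 899 869 mm⁴
Total I = 87 425 278 mm⁴.
Extreme fibre distance c = 128.243 mm; S = I/c = 681 714 mm³.

S_x ≈ 6.817 × 10⁵ mm³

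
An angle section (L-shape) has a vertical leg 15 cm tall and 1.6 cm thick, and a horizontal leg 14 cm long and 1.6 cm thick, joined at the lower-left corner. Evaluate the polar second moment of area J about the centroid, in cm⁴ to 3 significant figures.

J ≈ 1730 cm⁴

Treat the section as a set of non-overlapping primitives; coordinates are from the bounding-box lower-left.
Vertical leg: 1.6 × 15, A = 24 cm², y = 7.5 cm, Ī = 450 cm⁴.
Horizontal leg (remainder): 12.4 × 1.6, A = 19.84 cm², y = 0.8 cm, Ī = 4.2325 cm⁴.
Centroid: ȳ = ΣA·y / ΣA = 4.4679 cm.
Transfer each piece to the centroidal x-axis using Ī + A·d² with d = y − 4.4679:
  vertical leg: d = 3.0321 cm → contributes +670.65 cm⁴
  horizontal leg (remainder): d = -3.6679 cm → contributes +271.15 cm⁴
Total I = 941.8 cm⁴.
For the y-axis: x̄ = 3.9679 cm.
Repeating about the centroidal y-axis gives I_y = 791.54 cm⁴.
Polar second moment: J = I_x + I_y = 1733.3 cm⁴.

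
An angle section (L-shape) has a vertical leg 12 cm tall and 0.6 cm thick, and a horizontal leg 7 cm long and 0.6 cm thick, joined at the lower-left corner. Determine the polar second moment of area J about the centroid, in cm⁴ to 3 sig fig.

J ≈ 212 cm⁴

Break the section into simple shapes (no overlaps), measuring from the bottom-left corner of the bounding box.
Vertical leg: 0.6 × 12, A = 7.2 cm², y = 6 cm, Ī = 86.4 cm⁴.
Horizontal leg (remainder): 6.4 × 0.6, A = 3.84 cm², y = 0.3 cm, Ī = 0.1152 cm⁴.
Centroid: ȳ = ΣA·y / ΣA = 4.0174 cm.
Transfer each piece to the centroidal x-axis using Ī + A·d² with d = y − 4.0174:
  vertical leg: d = 1.9826 cm → contributes +114.7 cm⁴
  horizontal leg (remainder): d = -3.7174 cm → contributes +53.18 cm⁴
Total I = 167.88 cm⁴.
For the y-axis: x̄ = 1.5174 cm.
Repeating about the centroidal y-axis gives I_y = 44.001 cm⁴.
Polar second moment: J = I_x + I_y = 211.88 cm⁴.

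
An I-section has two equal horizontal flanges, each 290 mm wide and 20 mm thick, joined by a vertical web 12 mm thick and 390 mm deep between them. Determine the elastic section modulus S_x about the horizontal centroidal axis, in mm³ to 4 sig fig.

S_x ≈ 2.545 × 10⁶ mm³

Break the section into simple shapes (no overlaps), measuring from the bottom-left corner of the bounding box.
Bottom flange: 290 × 20, A = 5 800 mm², y = 10 mm, Ī = 193 333 mm⁴.
Web: 12 × 390, A = 4 680 mm², y = 215 mm, Ī = 59 319 000 mm⁴.
Top flange: 290 × 20, A = 5 800 mm², y = 420 mm, Ī = 193 333 mm⁴.
By symmetry the centroid is at mid-height, ȳ = 215 mm.
Transfer each piece to the horizontal centroidal axis using Ī + A·d² with d = y − 215:
  bottom flange: d = -205 mm → contributes +243 938 333 mm⁴
  web: d = 0 mm → contributes +59 319 000 mm⁴
  top flange: d = 205 mm → contributes +243 938 333 mm⁴
Total I = 547 195 667 mm⁴.
Extreme fibre distance c = 215 mm; S = I/c = 2 545 096 mm³.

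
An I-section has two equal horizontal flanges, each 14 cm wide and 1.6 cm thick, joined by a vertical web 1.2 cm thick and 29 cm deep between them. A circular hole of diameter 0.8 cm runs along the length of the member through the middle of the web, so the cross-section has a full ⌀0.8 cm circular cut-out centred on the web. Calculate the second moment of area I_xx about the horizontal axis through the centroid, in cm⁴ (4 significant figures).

Decompose the section into non-overlapping parts with the origin at the bottom-left of its bounding rectangle.
Bottom flange: 14 × 1.6, A = 22.4 cm², y = 0.8 cm, Ī = 4.77867 cm⁴.
Web: 1.2 × 29, A = 34.8 cm², y = 16.1 cm, Ī = 2438.9 cm⁴.
Top flange: 14 × 1.6, A = 22.4 cm², y = 31.4 cm, Ī = 4.77867 cm⁴.
Hole (subtracted): ⌀0.8, A = 0.502655 cm², y = 16.1 cm, Ī = 0.0201062 cm⁴.
By symmetry the centroid is at mid-height, ȳ = 16.1 cm.
Transfer each piece to the horizontal axis through the centroid using Ī + A·d² with d = y − 16.1:
  bottom flange: d = -15.3 cm → contributes +5248.39 cm⁴
  web: d = 0 cm → contributes +2438.9 cm⁴
  top flange: d = 15.3 cm → contributes +5248.39 cm⁴
  hole: d = 0 cm → contributes −0.0201062 cm⁴
Total I = 12935.7 cm⁴.

I_xx ≈ 1.294 × 10⁴ cm⁴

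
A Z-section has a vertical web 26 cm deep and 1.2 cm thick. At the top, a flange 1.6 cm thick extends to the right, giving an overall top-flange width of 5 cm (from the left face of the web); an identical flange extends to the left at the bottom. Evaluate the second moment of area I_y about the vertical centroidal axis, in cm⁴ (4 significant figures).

I_y ≈ 94.38 cm⁴

Split into non-overlapping primitives; take the origin at the lower-left of the bounding box.
Web: 1.2 × 26, A = 31.2 cm², x = 4.4 cm, Ī = 3.744 cm⁴.
Top flange (beyond web): 3.8 × 1.6, A = 6.08 cm², x = 6.9 cm, Ī = 7.31627 cm⁴.
Bottom flange (beyond web): 3.8 × 1.6, A = 6.08 cm², x = 1.9 cm, Ī = 7.31627 cm⁴.
Centroid: x̄ = ΣA·x / ΣA = 4.4 cm.
Transfer each piece to the vertical centroidal axis using Ī + A·d² with d = x − 4.4:
  web: d = 0 cm → contributes +3.744 cm⁴
  top flange (beyond web): d = 2.5 cm → contributes +45.3163 cm⁴
  bottom flange (beyond web): d = -2.5 cm → contributes +45.3163 cm⁴
Total I = 94.3765 cm⁴.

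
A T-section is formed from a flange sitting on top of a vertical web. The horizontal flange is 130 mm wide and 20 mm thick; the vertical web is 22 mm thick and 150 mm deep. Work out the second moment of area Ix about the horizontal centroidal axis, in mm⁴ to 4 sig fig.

Treat the section as a set of non-overlapping primitives; coordinates are from the bounding-box lower-left.
Flange: 130 × 20, A = 2 600 mm², y = 160 mm, Ī = 86666.7 mm⁴.
Web: 22 × 150, A = 3 300 mm², y = 75 mm, Ī = 6 187 500 mm⁴.
Centroid: ȳ = ΣA·y / ΣA = 112.458 mm.
Transfer each piece to the horizontal centroidal axis using Ī + A·d² with d = y − 112.458:
  flange: d = 47.5424 mm → contributes +5 963 387 mm⁴
  web: d = -37.4576 mm → contributes +10 817 644 mm⁴
Total I = 16 781 031 mm⁴.

Ix ≈ 1.678 × 10⁷ mm⁴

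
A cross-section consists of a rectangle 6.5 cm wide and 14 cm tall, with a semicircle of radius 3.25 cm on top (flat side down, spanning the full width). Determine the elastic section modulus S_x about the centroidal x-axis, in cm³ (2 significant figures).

Decompose the section into non-overlapping parts with the origin at the bottom-left of its bounding rectangle.
Rectangular body: 6.5 × 14, A = 91 cm², y = 7 cm, Ī = 1 486 cm⁴.
Semicircular cap: semicircle r = 3.25, A = 16.59 cm², y = 15.38 cm, Ī = 12.25 cm⁴.
Centroid: ȳ = ΣA·y / ΣA = 8.292 cm.
Transfer each piece to the centroidal x-axis using Ī + A·d² with d = y − 8.292:
  rectangular body: d = -1.292 cm → contributes +1 638 cm⁴
  semicircular cap: d = 7.087 cm → contributes +845.6 cm⁴
Total I = 2 484 cm⁴.
Extreme fibre distance c = 8.958 cm; S = I/c = 277.3 cm³.

S_x ≈ 280 cm³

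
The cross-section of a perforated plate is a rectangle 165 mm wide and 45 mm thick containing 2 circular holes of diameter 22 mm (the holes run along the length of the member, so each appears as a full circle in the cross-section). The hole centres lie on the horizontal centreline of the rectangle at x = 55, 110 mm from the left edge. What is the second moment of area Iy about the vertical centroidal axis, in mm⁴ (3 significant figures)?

Iy ≈ 1.62 × 10⁷ mm⁴

Decompose the section into non-overlapping parts with the origin at the bottom-left of its bounding rectangle.
Plate: 165 × 45, A = 7 425 mm², x = 82.5 mm, Ī = 16 845 469 mm⁴.
Hole 1 (subtracted): ⌀22, A = 380.13 mm², x = 55 mm, Ī = 11 499 mm⁴.
Hole 2 (subtracted): ⌀22, A = 380.13 mm², x = 110 mm, Ī = 11 499 mm⁴.
By symmetry the centroid is at mid-width, x̄ = 82.5 mm.
Transfer each piece to the vertical centroidal axis using Ī + A·d² with d = x − 82.5:
  plate: d = 0 mm → contributes +16 845 469 mm⁴
  hole 1: d = -27.5 mm → contributes −298 974 mm⁴
  hole 2: d = 27.5 mm → contributes −298 974 mm⁴
Total I = 16 247 520 mm⁴.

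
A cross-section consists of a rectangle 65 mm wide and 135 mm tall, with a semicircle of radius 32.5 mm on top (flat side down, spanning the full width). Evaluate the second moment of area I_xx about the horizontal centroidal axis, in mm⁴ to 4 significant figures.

I_xx ≈ 2.267 × 10⁷ mm⁴

Treat the section as a set of non-overlapping primitives; coordinates are from the bounding-box lower-left.
Rectangular body: 65 × 135, A = 8 775 mm², y = 67.5 mm, Ī = 13 327 031 mm⁴.
Semicircular cap: semicircle r = 32.5, A = 1659.15 mm², y = 148.793 mm, Ī = 122 452 mm⁴.
Centroid: ȳ = ΣA·y / ΣA = 80.4266 mm.
Transfer each piece to the horizontal centroidal axis using Ī + A·d² with d = y − 80.4266:
  rectangular body: d = -12.9266 mm → contributes +14 793 311 mm⁴
  semicircular cap: d = 68.3668 mm → contributes +7 877 371 mm⁴
Total I = 22 670 682 mm⁴.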